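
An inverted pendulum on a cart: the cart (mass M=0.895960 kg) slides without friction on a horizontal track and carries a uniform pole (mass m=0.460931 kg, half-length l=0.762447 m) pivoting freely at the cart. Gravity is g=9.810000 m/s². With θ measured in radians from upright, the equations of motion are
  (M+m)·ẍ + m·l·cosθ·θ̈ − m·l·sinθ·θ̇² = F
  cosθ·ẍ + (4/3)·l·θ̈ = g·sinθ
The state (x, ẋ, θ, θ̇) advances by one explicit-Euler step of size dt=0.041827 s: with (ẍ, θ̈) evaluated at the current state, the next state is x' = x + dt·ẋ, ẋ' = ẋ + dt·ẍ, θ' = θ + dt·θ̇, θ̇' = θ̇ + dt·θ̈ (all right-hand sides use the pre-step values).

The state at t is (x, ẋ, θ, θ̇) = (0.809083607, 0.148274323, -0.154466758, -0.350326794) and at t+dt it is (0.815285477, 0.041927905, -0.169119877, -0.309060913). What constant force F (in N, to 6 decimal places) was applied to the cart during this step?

F = -3.100708 N

ẍ = (ẋ'−ẋ)/dt = (0.041927905−0.148274323)/0.041827 = -2.542530
θ̈ = (θ̇'−θ̇)/dt = (-0.309060913−-0.350326794)/0.041827 = 0.986585
sinθ=-0.153853, cosθ=0.988094
F = (M+m)·ẍ + m·l·cosθ·θ̈ − m·l·sinθ·θ̇² = -3.449937 + 0.342593 − -0.006636 = -3.100708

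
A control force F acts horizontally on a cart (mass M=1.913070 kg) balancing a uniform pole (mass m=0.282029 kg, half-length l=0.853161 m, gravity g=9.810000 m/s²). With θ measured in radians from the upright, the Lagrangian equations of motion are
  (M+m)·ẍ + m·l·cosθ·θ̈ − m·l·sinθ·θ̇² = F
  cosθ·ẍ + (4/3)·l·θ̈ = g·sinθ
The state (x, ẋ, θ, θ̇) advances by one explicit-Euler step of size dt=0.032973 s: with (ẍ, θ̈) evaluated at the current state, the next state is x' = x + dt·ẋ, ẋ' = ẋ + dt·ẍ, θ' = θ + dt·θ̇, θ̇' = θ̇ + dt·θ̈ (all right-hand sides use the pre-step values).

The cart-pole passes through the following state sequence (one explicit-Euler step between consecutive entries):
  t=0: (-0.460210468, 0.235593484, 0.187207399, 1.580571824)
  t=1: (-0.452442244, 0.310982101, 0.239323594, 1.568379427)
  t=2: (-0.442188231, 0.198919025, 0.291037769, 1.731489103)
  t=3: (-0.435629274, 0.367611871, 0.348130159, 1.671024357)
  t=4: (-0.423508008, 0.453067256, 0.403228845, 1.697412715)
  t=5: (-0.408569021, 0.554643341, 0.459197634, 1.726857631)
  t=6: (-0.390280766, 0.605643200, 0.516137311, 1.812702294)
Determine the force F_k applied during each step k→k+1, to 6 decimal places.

F_0 = 4.819524 N
F_1 = -6.444286 N
F_2 = 10.600649 N
F_3 = 5.640798 N
F_4 = 6.687793 N
F_5 = 3.638712 N

step 0→1:
  ẍ = (ẋ'−ẋ)/dt = (0.310982101−0.235593484)/0.032973 = 2.286374
  θ̈ = (θ̇'−θ̇)/dt = (1.568379427−1.580571824)/0.032973 = -0.369769
  sinθ=0.186116, cosθ=0.982528
  F = (M+m)·ẍ + m·l·cosθ·θ̈ − m·l·sinθ·θ̇² = 5.018818 + -0.087418 − 0.111876 = 4.819524
step 1→2:
  ẍ = (ẋ'−ẋ)/dt = (0.198919025−0.310982101)/0.032973 = -3.398632
  θ̈ = (θ̇'−θ̇)/dt = (1.731489103−1.568379427)/0.032973 = 4.946765
  sinθ=0.237046, cosθ=0.971499
  F = (M+m)·ẍ + m·l·cosθ·θ̈ − m·l·sinθ·θ̇² = -7.460333 + 1.156347 − 0.140300 = -6.444286
step 2→3:
  ẍ = (ẋ'−ẋ)/dt = (0.367611871−0.198919025)/0.032973 = 5.116090
  θ̈ = (θ̇'−θ̇)/dt = (1.671024357−1.731489103)/0.032973 = -1.833765
  sinθ=0.286947, cosθ=0.957947
  F = (M+m)·ẍ + m·l·cosθ·θ̈ − m·l·sinθ·θ̇² = 11.230325 + -0.422678 − 0.206998 = 10.600649
step 3→4:
  ẍ = (ẋ'−ẋ)/dt = (0.453067256−0.367611871)/0.032973 = 2.591678
  θ̈ = (θ̇'−θ̇)/dt = (1.697412715−1.671024357)/0.032973 = 0.800302
  sinθ=0.341141, cosθ=0.940012
  F = (M+m)·ẍ + m·l·cosθ·θ̈ − m·l·sinθ·θ̇² = 5.688989 + 0.181014 − 0.229205 = 5.640798
step 4→5:
  ẍ = (ẋ'−ẋ)/dt = (0.554643341−0.453067256)/0.032973 = 3.080584
  θ̈ = (θ̇'−θ̇)/dt = (1.726857631−1.697412715)/0.032973 = 0.893001
  sinθ=0.392390, cosθ=0.919799
  F = (M+m)·ẍ + m·l·cosθ·θ̈ − m·l·sinθ·θ̇² = 6.762186 + 0.197638 − 0.272031 = 6.687793
step 5→6:
  ẍ = (ẋ'−ẋ)/dt = (0.605643200−0.554643341)/0.032973 = 1.546716
  θ̈ = (θ̇'−θ̇)/dt = (1.812702294−1.726857631)/0.032973 = 2.603484
  sinθ=0.443229, cosθ=0.896408
  F = (M+m)·ẍ + m·l·cosθ·θ̈ − m·l·sinθ·θ̇² = 3.395194 + 0.561546 − 0.318028 = 3.638712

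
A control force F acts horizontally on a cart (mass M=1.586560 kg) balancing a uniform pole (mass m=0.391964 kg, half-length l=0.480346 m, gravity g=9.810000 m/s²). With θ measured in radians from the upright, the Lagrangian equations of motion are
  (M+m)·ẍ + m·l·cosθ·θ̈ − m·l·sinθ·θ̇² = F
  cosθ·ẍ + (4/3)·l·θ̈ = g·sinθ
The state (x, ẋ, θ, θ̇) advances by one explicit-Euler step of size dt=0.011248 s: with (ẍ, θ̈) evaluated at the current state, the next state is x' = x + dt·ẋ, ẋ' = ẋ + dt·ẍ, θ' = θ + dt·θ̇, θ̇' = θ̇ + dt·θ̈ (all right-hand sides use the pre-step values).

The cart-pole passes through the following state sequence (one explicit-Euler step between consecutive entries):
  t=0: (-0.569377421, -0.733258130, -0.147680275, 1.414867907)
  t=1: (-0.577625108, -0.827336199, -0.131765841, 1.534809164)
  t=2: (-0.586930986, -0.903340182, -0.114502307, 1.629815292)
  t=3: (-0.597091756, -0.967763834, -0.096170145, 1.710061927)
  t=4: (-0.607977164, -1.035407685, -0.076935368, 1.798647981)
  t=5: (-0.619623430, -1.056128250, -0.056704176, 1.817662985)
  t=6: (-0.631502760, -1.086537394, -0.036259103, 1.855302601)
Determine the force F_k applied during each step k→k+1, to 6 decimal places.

step 0→1:
  ẍ = (ẋ'−ẋ)/dt = (-0.827336199−-0.733258130)/0.011248 = -8.363982
  θ̈ = (θ̇'−θ̇)/dt = (1.534809164−1.414867907)/0.011248 = 10.663341
  sinθ=-0.147144, cosθ=0.989115
  F = (M+m)·ẍ + m·l·cosθ·θ̈ − m·l·sinθ·θ̇² = -16.548339 + 1.985823 − -0.055459 = -14.507057
step 1→2:
  ẍ = (ẋ'−ẋ)/dt = (-0.903340182−-0.827336199)/0.011248 = -6.757111
  θ̈ = (θ̇'−θ̇)/dt = (1.629815292−1.534809164)/0.011248 = 8.446491
  sinθ=-0.131385, cosθ=0.991331
  F = (M+m)·ẍ + m·l·cosθ·θ̈ − m·l·sinθ·θ̇² = -13.369106 + 1.576506 − -0.058271 = -11.734329
step 2→3:
  ẍ = (ẋ'−ẋ)/dt = (-0.967763834−-0.903340182)/0.011248 = -5.727565
  θ̈ = (θ̇'−θ̇)/dt = (1.710061927−1.629815292)/0.011248 = 7.134303
  sinθ=-0.114252, cosθ=0.993452
  F = (M+m)·ẍ + m·l·cosθ·θ̈ − m·l·sinθ·θ̇² = -11.332125 + 1.334439 − -0.057140 = -9.940546
step 3→4:
  ẍ = (ẋ'−ẋ)/dt = (-1.035407685−-0.967763834)/0.011248 = -6.013856
  θ̈ = (θ̇'−θ̇)/dt = (1.798647981−1.710061927)/0.011248 = 7.875716
  sinθ=-0.096022, cosθ=0.995379
  F = (M+m)·ẍ + m·l·cosθ·θ̈ − m·l·sinθ·θ̇² = -11.898558 + 1.475975 − -0.052868 = -10.369715
step 4→5:
  ẍ = (ẋ'−ẋ)/dt = (-1.056128250−-1.035407685)/0.011248 = -1.842156
  θ̈ = (θ̇'−θ̇)/dt = (1.817662985−1.798647981)/0.011248 = 1.690523
  sinθ=-0.076859, cosθ=0.997042
  F = (M+m)·ẍ + m·l·cosθ·θ̈ − m·l·sinθ·θ̇² = -3.644749 + 0.317347 − -0.046816 = -3.280586
step 5→6:
  ẍ = (ẋ'−ẋ)/dt = (-1.086537394−-1.056128250)/0.011248 = -2.703516
  θ̈ = (θ̇'−θ̇)/dt = (1.855302601−1.817662985)/0.011248 = 3.346339
  sinθ=-0.056674, cosθ=0.998393
  F = (M+m)·ẍ + m·l·cosθ·θ̈ − m·l·sinθ·θ̇² = -5.348971 + 0.629030 − -0.035254 = -4.684686

F_0 = -14.507057 N
F_1 = -11.734329 N
F_2 = -9.940546 N
F_3 = -10.369715 N
F_4 = -3.280586 N
F_5 = -4.684686 N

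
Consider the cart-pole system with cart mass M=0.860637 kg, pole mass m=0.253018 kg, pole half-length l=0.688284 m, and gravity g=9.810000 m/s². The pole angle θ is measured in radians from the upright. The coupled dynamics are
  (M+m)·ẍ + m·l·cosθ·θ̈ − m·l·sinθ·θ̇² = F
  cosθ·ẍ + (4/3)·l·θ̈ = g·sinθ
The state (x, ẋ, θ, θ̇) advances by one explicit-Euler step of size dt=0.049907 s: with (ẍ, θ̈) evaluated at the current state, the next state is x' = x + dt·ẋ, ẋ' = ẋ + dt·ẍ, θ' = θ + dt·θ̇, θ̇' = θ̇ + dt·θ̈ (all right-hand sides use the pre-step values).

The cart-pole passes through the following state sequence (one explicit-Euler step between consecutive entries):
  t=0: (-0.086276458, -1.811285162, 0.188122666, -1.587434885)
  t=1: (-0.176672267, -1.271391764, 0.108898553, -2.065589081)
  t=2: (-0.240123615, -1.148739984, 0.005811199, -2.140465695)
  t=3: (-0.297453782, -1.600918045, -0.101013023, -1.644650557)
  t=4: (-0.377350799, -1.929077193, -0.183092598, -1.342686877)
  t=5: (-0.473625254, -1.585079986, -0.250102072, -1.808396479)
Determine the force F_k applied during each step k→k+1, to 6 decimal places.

F_0 = 10.326377 N
F_1 = 2.396440 N
F_2 = -8.364716 N
F_3 = -6.226923 N
F_4 = 6.135414 N

step 0→1:
  ẍ = (ẋ'−ẋ)/dt = (-1.271391764−-1.811285162)/0.049907 = 10.817989
  θ̈ = (θ̇'−θ̇)/dt = (-2.065589081−-1.587434885)/0.049907 = -9.580904
  sinθ=0.187015, cosθ=0.982357
  F = (M+m)·ẍ + m·l·cosθ·θ̈ − m·l·sinθ·θ̇² = 12.047508 + -1.639060 − 0.082071 = 10.326377
step 1→2:
  ẍ = (ẋ'−ẋ)/dt = (-1.148739984−-1.271391764)/0.049907 = 2.457607
  θ̈ = (θ̇'−θ̇)/dt = (-2.140465695−-2.065589081)/0.049907 = -1.500323
  sinθ=0.108683, cosθ=0.994076
  F = (M+m)·ẍ + m·l·cosθ·θ̈ − m·l·sinθ·θ̇² = 2.736926 + -0.259731 − 0.080755 = 2.396440
step 2→3:
  ẍ = (ẋ'−ẋ)/dt = (-1.600918045−-1.148739984)/0.049907 = -9.060414
  θ̈ = (θ̇'−θ̇)/dt = (-1.644650557−-2.140465695)/0.049907 = 9.934781
  sinθ=0.005811, cosθ=0.999983
  F = (M+m)·ẍ + m·l·cosθ·θ̈ − m·l·sinθ·θ̇² = -10.090175 + 1.730096 − 0.004637 = -8.364716
step 3→4:
  ẍ = (ẋ'−ẋ)/dt = (-1.929077193−-1.600918045)/0.049907 = -6.575413
  θ̈ = (θ̇'−θ̇)/dt = (-1.342686877−-1.644650557)/0.049907 = 6.050528
  sinθ=-0.100841, cosθ=0.994903
  F = (M+m)·ẍ + m·l·cosθ·θ̈ − m·l·sinθ·θ̇² = -7.322742 + 1.048318 − -0.047501 = -6.226923
step 4→5:
  ẍ = (ẋ'−ẋ)/dt = (-1.585079986−-1.929077193)/0.049907 = 6.892765
  θ̈ = (θ̇'−θ̇)/dt = (-1.808396479−-1.342686877)/0.049907 = -9.331549
  sinθ=-0.182071, cosθ=0.983285
  F = (M+m)·ẍ + m·l·cosθ·θ̈ − m·l·sinθ·θ̇² = 7.676162 + -1.597910 − -0.057162 = 6.135414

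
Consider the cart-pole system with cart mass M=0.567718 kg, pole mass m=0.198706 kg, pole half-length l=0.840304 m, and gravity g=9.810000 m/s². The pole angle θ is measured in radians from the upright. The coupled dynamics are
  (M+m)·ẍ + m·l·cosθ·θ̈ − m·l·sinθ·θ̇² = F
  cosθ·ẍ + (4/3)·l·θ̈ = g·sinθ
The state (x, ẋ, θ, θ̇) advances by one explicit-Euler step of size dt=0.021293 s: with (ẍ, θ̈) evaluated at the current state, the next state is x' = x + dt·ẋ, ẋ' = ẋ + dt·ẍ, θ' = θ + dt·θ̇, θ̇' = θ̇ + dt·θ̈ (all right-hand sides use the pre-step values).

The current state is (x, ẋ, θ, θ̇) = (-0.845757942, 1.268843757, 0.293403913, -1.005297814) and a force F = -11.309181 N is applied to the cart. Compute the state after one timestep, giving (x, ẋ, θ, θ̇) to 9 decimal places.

sinθ=0.289212341, cosθ=0.957264969
temp = (F + m·l·θ̇²·sinθ)/(M+m) = (-11.309181 + 0.048803808)/0.766424 = -14.692098880
θ̈ = (g·sinθ − cosθ·temp)/(l·(4/3 − m·cos²θ/(M+m))) = 18.355777080
ẍ = temp − m·l·θ̈·cosθ/(M+m) = -18.520198731
Euler: x'=-0.845757942+0.021293·1.268843757=-0.818740452, ẋ'=1.268843757+0.021293·-18.520198731=0.874493165
       θ'=0.293403913+0.021293·-1.005297814=0.271998107, θ̇'=-1.005297814+0.021293·18.355777080=-0.614448253

(-0.818740452, 0.874493165, 0.271998107, -0.614448253)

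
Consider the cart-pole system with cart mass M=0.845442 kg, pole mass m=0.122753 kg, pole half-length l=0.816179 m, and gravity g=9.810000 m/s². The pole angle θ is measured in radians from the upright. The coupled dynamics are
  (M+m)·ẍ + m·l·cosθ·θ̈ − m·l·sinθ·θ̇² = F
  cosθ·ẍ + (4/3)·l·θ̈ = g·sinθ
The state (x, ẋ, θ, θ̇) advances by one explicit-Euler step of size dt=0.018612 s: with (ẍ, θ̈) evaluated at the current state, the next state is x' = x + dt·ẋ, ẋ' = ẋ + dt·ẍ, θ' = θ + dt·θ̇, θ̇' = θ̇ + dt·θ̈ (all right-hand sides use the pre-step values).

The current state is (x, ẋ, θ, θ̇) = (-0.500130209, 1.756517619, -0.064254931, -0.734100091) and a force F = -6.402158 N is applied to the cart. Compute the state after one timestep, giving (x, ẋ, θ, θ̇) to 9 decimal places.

sinθ=-0.064210725, cosθ=0.997936362
temp = (F + m·l·θ̇²·sinθ)/(M+m) = (-6.402158 + -0.003466855)/0.968195 = -6.616048270
θ̈ = (g·sinθ − cosθ·temp)/(l·(4/3 − m·cos²θ/(M+m))) = 6.062296450
ẍ = temp − m·l·θ̈·cosθ/(M+m) = -7.242077646
Euler: x'=-0.500130209+0.018612·1.756517619=-0.467437903, ẋ'=1.756517619+0.018612·-7.242077646=1.621728070
       θ'=-0.064254931+0.018612·-0.734100091=-0.077918002, θ̇'=-0.734100091+0.018612·6.062296450=-0.621268629

(-0.467437903, 1.621728070, -0.077918002, -0.621268629)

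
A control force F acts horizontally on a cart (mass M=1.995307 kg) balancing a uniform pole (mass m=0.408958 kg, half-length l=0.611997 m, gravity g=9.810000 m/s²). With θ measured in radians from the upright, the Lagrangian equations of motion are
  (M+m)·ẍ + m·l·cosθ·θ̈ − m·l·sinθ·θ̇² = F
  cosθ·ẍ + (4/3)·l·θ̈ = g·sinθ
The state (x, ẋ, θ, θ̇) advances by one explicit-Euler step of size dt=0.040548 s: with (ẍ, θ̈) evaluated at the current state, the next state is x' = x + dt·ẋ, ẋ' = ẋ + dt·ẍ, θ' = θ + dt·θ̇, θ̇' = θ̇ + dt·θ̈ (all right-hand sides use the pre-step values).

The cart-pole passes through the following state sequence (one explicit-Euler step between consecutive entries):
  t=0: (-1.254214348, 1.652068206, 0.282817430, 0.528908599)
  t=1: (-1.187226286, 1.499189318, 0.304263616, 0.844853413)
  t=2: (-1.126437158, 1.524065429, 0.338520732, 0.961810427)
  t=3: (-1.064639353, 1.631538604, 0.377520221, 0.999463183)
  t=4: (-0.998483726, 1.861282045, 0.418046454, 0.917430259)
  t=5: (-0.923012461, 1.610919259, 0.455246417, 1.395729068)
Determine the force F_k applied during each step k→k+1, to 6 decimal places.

step 0→1:
  ẍ = (ẋ'−ẋ)/dt = (1.499189318−1.652068206)/0.040548 = -3.770319
  θ̈ = (θ̇'−θ̇)/dt = (0.844853413−0.528908599)/0.040548 = 7.791872
  sinθ=0.279062, cosθ=0.960273
  F = (M+m)·ẍ + m·l·cosθ·θ̈ − m·l·sinθ·θ̇² = -9.064846 + 1.872684 − 0.019538 = -7.211700
step 1→2:
  ẍ = (ẋ'−ẋ)/dt = (1.524065429−1.499189318)/0.040548 = 0.613498
  θ̈ = (θ̇'−θ̇)/dt = (0.961810427−0.844853413)/0.040548 = 2.884409
  sinθ=0.299591, cosθ=0.954068
  F = (M+m)·ẍ + m·l·cosθ·θ̈ − m·l·sinθ·θ̇² = 1.475011 + 0.688754 − 0.053520 = 2.110245
step 2→3:
  ẍ = (ẋ'−ẋ)/dt = (1.631538604−1.524065429)/0.040548 = 2.650517
  θ̈ = (θ̇'−θ̇)/dt = (0.999463183−0.961810427)/0.040548 = 0.928597
  sinθ=0.332092, cosθ=0.943247
  F = (M+m)·ẍ + m·l·cosθ·θ̈ − m·l·sinθ·θ̇² = 6.372546 + 0.219220 − 0.076889 = 6.514877
step 3→4:
  ẍ = (ẋ'−ẋ)/dt = (1.861282045−1.631538604)/0.040548 = 5.665962
  θ̈ = (θ̇'−θ̇)/dt = (0.917430259−0.999463183)/0.040548 = -2.023107
  sinθ=0.368616, cosθ=0.929582
  F = (M+m)·ẍ + m·l·cosθ·θ̈ − m·l·sinθ·θ̇² = 13.622475 + -0.470689 − 0.092159 = 13.059627
step 4→5:
  ẍ = (ẋ'−ẋ)/dt = (1.610919259−1.861282045)/0.040548 = -6.174479
  θ̈ = (θ̇'−θ̇)/dt = (1.395729068−0.917430259)/0.040548 = 11.795867
  sinθ=0.405976, cosθ=0.913884
  F = (M+m)·ẍ + m·l·cosθ·θ̈ − m·l·sinθ·θ̇² = -14.845084 + 2.698043 − 0.085521 = -12.232563

F_0 = -7.211700 N
F_1 = 2.110245 N
F_2 = 6.514877 N
F_3 = 13.059627 N
F_4 = -12.232563 N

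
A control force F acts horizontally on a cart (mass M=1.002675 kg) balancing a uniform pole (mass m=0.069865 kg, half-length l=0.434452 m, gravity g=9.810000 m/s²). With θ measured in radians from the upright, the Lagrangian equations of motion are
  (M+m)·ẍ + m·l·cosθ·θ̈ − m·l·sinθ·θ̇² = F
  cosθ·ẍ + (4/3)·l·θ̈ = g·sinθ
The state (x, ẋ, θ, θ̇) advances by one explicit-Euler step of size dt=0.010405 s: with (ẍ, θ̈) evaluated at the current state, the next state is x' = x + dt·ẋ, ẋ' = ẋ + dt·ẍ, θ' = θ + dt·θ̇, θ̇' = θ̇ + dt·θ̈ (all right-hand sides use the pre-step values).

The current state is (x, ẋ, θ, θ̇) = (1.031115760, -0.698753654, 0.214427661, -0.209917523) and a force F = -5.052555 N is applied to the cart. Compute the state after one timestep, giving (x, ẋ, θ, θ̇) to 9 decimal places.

sinθ=0.212788232, cosθ=0.977098341
temp = (F + m·l·θ̇²·sinθ)/(M+m) = (-5.052555 + 0.000284608)/1.072540 = -4.710565939
θ̈ = (g·sinθ − cosθ·temp)/(l·(4/3 − m·cos²θ/(M+m))) = 12.114316158
ẍ = temp − m·l·θ̈·cosθ/(M+m) = -5.045550774
Euler: x'=1.031115760+0.010405·-0.698753654=1.023845228, ẋ'=-0.698753654+0.010405·-5.045550774=-0.751252610
       θ'=0.214427661+0.010405·-0.209917523=0.212243469, θ̇'=-0.209917523+0.010405·12.114316158=-0.083868063

(1.023845228, -0.751252610, 0.212243469, -0.083868063)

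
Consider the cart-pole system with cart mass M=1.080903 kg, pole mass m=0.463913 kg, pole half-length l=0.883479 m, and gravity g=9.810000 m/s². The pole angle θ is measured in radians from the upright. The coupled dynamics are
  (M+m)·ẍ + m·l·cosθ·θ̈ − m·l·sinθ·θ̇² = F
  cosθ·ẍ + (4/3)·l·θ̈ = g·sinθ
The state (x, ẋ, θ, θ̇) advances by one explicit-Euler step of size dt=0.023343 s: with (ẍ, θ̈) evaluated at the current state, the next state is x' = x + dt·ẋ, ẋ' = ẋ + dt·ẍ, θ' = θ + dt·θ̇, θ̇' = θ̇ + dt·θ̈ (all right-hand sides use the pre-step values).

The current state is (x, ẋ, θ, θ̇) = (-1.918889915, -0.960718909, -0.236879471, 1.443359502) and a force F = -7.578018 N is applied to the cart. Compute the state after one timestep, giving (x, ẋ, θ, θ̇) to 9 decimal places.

(-1.941315976, -1.095085717, -0.203187130, 1.508621078)

sinθ=-0.234670386, cosθ=0.972075002
temp = (F + m·l·θ̇²·sinθ)/(M+m) = (-7.578018 + -0.200373411)/1.544816 = -5.035157204
θ̈ = (g·sinθ − cosθ·temp)/(l·(4/3 − m·cos²θ/(M+m))) = 2.795766456
ẍ = temp − m·l·θ̈·cosθ/(M+m) = -5.756192757
Euler: x'=-1.918889915+0.023343·-0.960718909=-1.941315976, ẋ'=-0.960718909+0.023343·-5.756192757=-1.095085717
       θ'=-0.236879471+0.023343·1.443359502=-0.203187130, θ̇'=1.443359502+0.023343·2.795766456=1.508621078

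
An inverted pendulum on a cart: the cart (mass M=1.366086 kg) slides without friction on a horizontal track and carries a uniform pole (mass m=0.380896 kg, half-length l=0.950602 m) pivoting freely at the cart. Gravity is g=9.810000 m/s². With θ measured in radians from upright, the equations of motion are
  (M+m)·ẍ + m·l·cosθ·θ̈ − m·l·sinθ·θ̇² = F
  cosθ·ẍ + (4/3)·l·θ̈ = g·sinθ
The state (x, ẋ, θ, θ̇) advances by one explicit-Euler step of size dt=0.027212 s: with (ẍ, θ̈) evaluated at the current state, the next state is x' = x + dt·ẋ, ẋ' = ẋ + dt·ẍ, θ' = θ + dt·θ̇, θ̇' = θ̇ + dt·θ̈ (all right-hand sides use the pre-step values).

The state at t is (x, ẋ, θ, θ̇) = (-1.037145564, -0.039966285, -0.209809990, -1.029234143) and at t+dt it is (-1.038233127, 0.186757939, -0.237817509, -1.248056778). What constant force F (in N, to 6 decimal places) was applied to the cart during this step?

F = 11.787560 N

ẍ = (ẋ'−ẋ)/dt = (0.186757939−-0.039966285)/0.027212 = 8.331774
θ̈ = (θ̇'−θ̇)/dt = (-1.248056778−-1.029234143)/0.027212 = -8.041402
sinθ=-0.208274, cosθ=0.978071
F = (M+m)·ẍ + m·l·cosθ·θ̈ − m·l·sinθ·θ̇² = 14.555459 + -2.847784 − -0.079886 = 11.787560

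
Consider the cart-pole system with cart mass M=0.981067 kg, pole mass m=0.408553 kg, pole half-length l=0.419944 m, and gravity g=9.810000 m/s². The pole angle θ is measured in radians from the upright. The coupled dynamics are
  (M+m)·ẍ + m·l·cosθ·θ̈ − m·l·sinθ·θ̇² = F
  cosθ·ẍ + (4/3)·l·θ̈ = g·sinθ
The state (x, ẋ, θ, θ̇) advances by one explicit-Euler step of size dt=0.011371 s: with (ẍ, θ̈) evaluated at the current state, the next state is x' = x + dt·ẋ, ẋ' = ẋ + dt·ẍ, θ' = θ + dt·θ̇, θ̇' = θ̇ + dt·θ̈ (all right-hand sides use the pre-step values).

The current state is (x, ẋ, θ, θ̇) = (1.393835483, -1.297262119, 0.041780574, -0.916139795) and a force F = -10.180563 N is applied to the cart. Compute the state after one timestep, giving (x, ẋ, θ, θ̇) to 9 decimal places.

sinθ=0.041768420, cosθ=0.999127319
temp = (F + m·l·θ̇²·sinθ)/(M+m) = (-10.180563 + 0.006014663)/1.389620 = -7.321820596
θ̈ = (g·sinθ − cosθ·temp)/(l·(4/3 − m·cos²θ/(M+m))) = 17.690881296
ẍ = temp − m·l·θ̈·cosθ/(M+m) = -9.504118476
Euler: x'=1.393835483+0.011371·-1.297262119=1.379084315, ẋ'=-1.297262119+0.011371·-9.504118476=-1.405333450
       θ'=0.041780574+0.011371·-0.916139795=0.031363148, θ̇'=-0.916139795+0.011371·17.690881296=-0.714976784

(1.379084315, -1.405333450, 0.031363148, -0.714976784)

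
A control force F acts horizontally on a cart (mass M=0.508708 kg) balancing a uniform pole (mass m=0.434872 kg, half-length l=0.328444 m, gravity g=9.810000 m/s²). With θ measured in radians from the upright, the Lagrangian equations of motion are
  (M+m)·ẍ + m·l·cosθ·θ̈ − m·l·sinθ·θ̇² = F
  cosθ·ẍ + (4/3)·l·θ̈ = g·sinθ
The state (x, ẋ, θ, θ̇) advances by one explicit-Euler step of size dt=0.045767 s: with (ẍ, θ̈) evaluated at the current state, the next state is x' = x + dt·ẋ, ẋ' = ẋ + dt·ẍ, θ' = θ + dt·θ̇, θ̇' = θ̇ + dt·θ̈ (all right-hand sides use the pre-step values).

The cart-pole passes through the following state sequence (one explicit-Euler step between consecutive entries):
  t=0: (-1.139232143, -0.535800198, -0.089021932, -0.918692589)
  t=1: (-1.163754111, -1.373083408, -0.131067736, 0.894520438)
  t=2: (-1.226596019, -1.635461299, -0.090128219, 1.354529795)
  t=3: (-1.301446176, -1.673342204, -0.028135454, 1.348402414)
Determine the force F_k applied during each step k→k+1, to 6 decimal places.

step 0→1:
  ẍ = (ẋ'−ẋ)/dt = (-1.373083408−-0.535800198)/0.045767 = -18.294474
  θ̈ = (θ̇'−θ̇)/dt = (0.894520438−-0.918692589)/0.045767 = 39.618350
  sinθ=-0.088904, cosθ=0.996040
  F = (M+m)·ẍ + m·l·cosθ·θ̈ − m·l·sinθ·θ̇² = -17.262300 + 5.636325 − -0.010717 = -11.615258
step 1→2:
  ẍ = (ẋ'−ẋ)/dt = (-1.635461299−-1.373083408)/0.045767 = -5.732906
  θ̈ = (θ̇'−θ̇)/dt = (1.354529795−0.894520438)/0.045767 = 10.051115
  sinθ=-0.130693, cosθ=0.991423
  F = (M+m)·ẍ + m·l·cosθ·θ̈ − m·l·sinθ·θ̇² = -5.409455 + 1.423298 − -0.014937 = -3.971220
step 2→3:
  ẍ = (ẋ'−ẋ)/dt = (-1.673342204−-1.635461299)/0.045767 = -0.827690
  θ̈ = (θ̇'−θ̇)/dt = (1.348402414−1.354529795)/0.045767 = -0.133882
  sinθ=-0.090006, cosθ=0.995941
  F = (M+m)·ẍ + m·l·cosθ·θ̈ − m·l·sinθ·θ̇² = -0.780992 + -0.019045 − -0.023587 = -0.776450

F_0 = -11.615258 N
F_1 = -3.971220 N
F_2 = -0.776450 N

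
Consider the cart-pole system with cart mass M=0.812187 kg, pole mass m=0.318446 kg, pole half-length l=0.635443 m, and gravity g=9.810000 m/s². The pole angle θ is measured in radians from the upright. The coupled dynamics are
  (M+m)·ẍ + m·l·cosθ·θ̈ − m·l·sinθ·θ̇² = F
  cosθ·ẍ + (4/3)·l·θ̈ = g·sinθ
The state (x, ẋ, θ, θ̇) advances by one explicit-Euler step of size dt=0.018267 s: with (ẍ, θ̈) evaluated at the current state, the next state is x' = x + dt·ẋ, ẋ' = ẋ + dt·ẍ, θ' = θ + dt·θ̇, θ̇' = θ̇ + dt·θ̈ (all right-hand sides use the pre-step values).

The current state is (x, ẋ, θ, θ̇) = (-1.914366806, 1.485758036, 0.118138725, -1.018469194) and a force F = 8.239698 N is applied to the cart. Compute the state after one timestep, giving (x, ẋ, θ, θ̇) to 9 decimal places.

(-1.887226464, 1.648817479, 0.099534348, -1.184654492)

sinθ=0.117864111, cosθ=0.993029733
temp = (F + m·l·θ̇²·sinθ)/(M+m) = (8.239698 + 0.024739435)/1.130633 = 7.309566796
θ̈ = (g·sinθ − cosθ·temp)/(l·(4/3 − m·cos²θ/(M+m))) = -9.097569268
ẍ = temp − m·l·θ̈·cosθ/(M+m) = 8.926448937
Euler: x'=-1.914366806+0.018267·1.485758036=-1.887226464, ẋ'=1.485758036+0.018267·8.926448937=1.648817479
       θ'=0.118138725+0.018267·-1.018469194=0.099534348, θ̇'=-1.018469194+0.018267·-9.097569268=-1.184654492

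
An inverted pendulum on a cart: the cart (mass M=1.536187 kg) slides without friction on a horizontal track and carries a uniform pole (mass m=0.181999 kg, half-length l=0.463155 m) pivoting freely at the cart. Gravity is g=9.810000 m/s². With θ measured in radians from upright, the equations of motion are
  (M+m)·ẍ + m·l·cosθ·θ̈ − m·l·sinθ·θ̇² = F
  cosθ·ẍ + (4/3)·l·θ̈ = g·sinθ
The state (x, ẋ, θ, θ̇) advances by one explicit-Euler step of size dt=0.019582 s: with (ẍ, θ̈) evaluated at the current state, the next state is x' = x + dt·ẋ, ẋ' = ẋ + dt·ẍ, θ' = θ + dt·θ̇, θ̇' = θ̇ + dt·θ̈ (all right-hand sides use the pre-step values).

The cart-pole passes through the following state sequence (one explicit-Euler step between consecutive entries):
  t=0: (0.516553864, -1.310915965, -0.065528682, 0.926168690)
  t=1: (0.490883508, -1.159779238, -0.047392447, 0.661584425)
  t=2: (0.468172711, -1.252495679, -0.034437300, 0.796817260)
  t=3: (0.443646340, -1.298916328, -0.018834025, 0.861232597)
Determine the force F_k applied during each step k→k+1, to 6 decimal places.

step 0→1:
  ẍ = (ẋ'−ẋ)/dt = (-1.159779238−-1.310915965)/0.019582 = 7.718146
  θ̈ = (θ̇'−θ̇)/dt = (0.661584425−0.926168690)/0.019582 = -13.511606
  sinθ=-0.065482, cosθ=0.997854
  F = (M+m)·ẍ + m·l·cosθ·θ̈ − m·l·sinθ·θ̇² = 13.261210 + -1.136499 − -0.004735 = 12.129445
step 1→2:
  ẍ = (ẋ'−ẋ)/dt = (-1.252495679−-1.159779238)/0.019582 = -4.734779
  θ̈ = (θ̇'−θ̇)/dt = (0.796817260−0.661584425)/0.019582 = 6.905977
  sinθ=-0.047375, cosθ=0.998877
  F = (M+m)·ẍ + m·l·cosθ·θ̈ − m·l·sinθ·θ̇² = -8.135231 + 0.581477 − -0.001748 = -7.552006
step 2→3:
  ẍ = (ẋ'−ẋ)/dt = (-1.298916328−-1.252495679)/0.019582 = -2.370578
  θ̈ = (θ̇'−θ̇)/dt = (0.861232597−0.796817260)/0.019582 = 3.289518
  sinθ=-0.034430, cosθ=0.999407
  F = (M+m)·ẍ + m·l·cosθ·θ̈ − m·l·sinθ·θ̇² = -4.073093 + 0.277121 − -0.001843 = -3.794129

F_0 = 12.129445 N
F_1 = -7.552006 N
F_2 = -3.794129 N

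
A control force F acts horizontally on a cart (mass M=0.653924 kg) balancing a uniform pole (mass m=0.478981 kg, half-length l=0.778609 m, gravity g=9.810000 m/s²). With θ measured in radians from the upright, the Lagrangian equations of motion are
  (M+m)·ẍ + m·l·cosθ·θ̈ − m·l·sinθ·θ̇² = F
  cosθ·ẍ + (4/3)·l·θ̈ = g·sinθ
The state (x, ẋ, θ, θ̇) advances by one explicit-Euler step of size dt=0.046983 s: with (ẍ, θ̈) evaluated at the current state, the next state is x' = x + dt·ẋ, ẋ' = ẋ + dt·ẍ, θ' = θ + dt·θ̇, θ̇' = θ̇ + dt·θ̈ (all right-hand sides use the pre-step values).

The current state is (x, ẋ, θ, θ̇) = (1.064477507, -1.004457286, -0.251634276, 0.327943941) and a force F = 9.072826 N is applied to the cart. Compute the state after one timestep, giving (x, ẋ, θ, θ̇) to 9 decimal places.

(1.017285090, -0.419329471, -0.236226486, -0.328475930)

sinθ=-0.248987098, cosθ=0.968506802
temp = (F + m·l·θ̇²·sinθ)/(M+m) = (9.072826 + -0.009986511)/1.132905 = 7.999646475
θ̈ = (g·sinθ − cosθ·temp)/(l·(4/3 − m·cos²θ/(M+m))) = -13.971433738
ẍ = temp − m·l·θ̈·cosθ/(M+m) = 12.454032619
Euler: x'=1.064477507+0.046983·-1.004457286=1.017285090, ẋ'=-1.004457286+0.046983·12.454032619=-0.419329471
       θ'=-0.251634276+0.046983·0.327943941=-0.236226486, θ̇'=0.327943941+0.046983·-13.971433738=-0.328475930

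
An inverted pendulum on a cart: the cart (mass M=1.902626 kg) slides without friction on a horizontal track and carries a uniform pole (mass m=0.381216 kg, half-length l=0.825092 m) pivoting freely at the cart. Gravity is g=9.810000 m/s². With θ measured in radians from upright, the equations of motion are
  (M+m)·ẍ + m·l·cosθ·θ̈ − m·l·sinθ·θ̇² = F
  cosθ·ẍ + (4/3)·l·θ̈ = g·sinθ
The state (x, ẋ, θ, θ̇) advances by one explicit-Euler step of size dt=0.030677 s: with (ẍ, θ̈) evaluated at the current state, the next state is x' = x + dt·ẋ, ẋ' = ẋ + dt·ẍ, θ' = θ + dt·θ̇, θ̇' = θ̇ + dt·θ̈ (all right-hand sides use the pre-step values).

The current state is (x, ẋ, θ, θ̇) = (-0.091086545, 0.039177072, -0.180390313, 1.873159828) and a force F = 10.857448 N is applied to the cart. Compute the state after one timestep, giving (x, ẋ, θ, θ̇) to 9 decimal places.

(-0.089884710, 0.209662237, -0.122927389, 1.671626127)

sinθ=-0.179413567, cosθ=0.983773740
temp = (F + m·l·θ̇²·sinθ)/(M+m) = (10.857448 + -0.198006044)/2.283842 = 4.667328982
θ̈ = (g·sinθ − cosθ·temp)/(l·(4/3 − m·cos²θ/(M+m))) = -6.569537473
ẍ = temp − m·l·θ̈·cosθ/(M+m) = 5.557426235
Euler: x'=-0.091086545+0.030677·0.039177072=-0.089884710, ẋ'=0.039177072+0.030677·5.557426235=0.209662237
       θ'=-0.180390313+0.030677·1.873159828=-0.122927389, θ̇'=1.873159828+0.030677·-6.569537473=1.671626127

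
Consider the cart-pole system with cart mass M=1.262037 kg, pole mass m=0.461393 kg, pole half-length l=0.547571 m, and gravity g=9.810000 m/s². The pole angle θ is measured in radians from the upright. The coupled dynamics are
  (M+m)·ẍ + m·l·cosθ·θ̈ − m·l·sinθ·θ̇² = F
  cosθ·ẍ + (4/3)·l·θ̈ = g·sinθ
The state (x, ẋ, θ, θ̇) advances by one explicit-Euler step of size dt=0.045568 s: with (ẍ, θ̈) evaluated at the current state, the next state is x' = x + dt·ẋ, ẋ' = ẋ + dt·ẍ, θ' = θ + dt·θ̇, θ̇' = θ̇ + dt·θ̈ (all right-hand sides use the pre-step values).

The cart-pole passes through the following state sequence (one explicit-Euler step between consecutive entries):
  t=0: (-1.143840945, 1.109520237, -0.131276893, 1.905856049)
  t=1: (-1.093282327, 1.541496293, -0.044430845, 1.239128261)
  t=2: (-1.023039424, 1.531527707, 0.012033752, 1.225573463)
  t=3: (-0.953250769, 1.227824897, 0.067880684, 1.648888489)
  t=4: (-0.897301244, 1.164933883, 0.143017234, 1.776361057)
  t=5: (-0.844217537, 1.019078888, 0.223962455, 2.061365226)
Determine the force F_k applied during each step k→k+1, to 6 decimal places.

step 0→1:
  ẍ = (ẋ'−ẋ)/dt = (1.541496293−1.109520237)/0.045568 = 9.479812
  θ̈ = (θ̇'−θ̇)/dt = (1.239128261−1.905856049)/0.045568 = -14.631491
  sinθ=-0.130900, cosθ=0.991396
  F = (M+m)·ẍ + m·l·cosθ·θ̈ − m·l·sinθ·θ̇² = 16.337792 + -3.664772 − -0.120125 = 12.793144
step 1→2:
  ẍ = (ẋ'−ẋ)/dt = (1.531527707−1.541496293)/0.045568 = -0.218763
  θ̈ = (θ̇'−θ̇)/dt = (1.225573463−1.239128261)/0.045568 = -0.297463
  sinθ=-0.044416, cosθ=0.999013
  F = (M+m)·ẍ + m·l·cosθ·θ̈ − m·l·sinθ·θ̇² = -0.377022 + -0.075079 − -0.017230 = -0.434871
step 2→3:
  ẍ = (ẋ'−ẋ)/dt = (1.227824897−1.531527707)/0.045568 = -6.664826
  θ̈ = (θ̇'−θ̇)/dt = (1.648888489−1.225573463)/0.045568 = 9.289743
  sinθ=0.012033, cosθ=0.999928
  F = (M+m)·ẍ + m·l·cosθ·θ̈ − m·l·sinθ·θ̇² = -11.486362 + 2.346841 − 0.004566 = -9.144087
step 3→4:
  ẍ = (ẋ'−ẋ)/dt = (1.164933883−1.227824897)/0.045568 = -1.380157
  θ̈ = (θ̇'−θ̇)/dt = (1.776361057−1.648888489)/0.045568 = 2.797414
  sinθ=0.067829, cosθ=0.997697
  F = (M+m)·ẍ + m·l·cosθ·θ̈ − m·l·sinθ·θ̇² = -2.378605 + 0.705126 − 0.046591 = -1.720070
step 4→5:
  ẍ = (ẋ'−ẋ)/dt = (1.019078888−1.164933883)/0.045568 = -3.200821
  θ̈ = (θ̇'−θ̇)/dt = (2.061365226−1.776361057)/0.045568 = 6.254481
  sinθ=0.142530, cosθ=0.989790
  F = (M+m)·ẍ + m·l·cosθ·θ̈ − m·l·sinθ·θ̇² = -5.516390 + 1.564033 − 0.113627 = -4.065984

F_0 = 12.793144 N
F_1 = -0.434871 N
F_2 = -9.144087 N
F_3 = -1.720070 N
F_4 = -4.065984 N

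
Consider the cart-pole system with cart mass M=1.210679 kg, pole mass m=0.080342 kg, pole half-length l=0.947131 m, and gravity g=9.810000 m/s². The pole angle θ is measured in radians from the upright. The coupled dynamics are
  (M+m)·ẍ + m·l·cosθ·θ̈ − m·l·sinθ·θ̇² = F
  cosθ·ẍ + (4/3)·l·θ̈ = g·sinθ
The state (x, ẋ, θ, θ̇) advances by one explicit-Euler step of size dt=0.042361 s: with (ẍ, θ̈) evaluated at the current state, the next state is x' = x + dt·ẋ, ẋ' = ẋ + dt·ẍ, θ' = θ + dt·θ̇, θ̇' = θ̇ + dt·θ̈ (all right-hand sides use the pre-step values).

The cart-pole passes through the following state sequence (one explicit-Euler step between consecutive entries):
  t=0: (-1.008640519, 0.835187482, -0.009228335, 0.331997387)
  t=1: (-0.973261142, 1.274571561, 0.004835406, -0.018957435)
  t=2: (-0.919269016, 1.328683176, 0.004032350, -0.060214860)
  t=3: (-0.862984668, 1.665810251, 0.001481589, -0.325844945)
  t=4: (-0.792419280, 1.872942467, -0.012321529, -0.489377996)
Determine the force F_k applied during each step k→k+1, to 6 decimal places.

F_0 = 12.760624 N
F_1 = 1.575029 N
F_2 = 9.797344 N
F_3 = 6.018923 N

step 0→1:
  ẍ = (ẋ'−ẋ)/dt = (1.274571561−0.835187482)/0.042361 = 10.372373
  θ̈ = (θ̇'−θ̇)/dt = (-0.018957435−0.331997387)/0.042361 = -8.284857
  sinθ=-0.009228, cosθ=0.999957
  F = (M+m)·ẍ + m·l·cosθ·θ̈ − m·l·sinθ·θ̇² = 13.390951 + -0.630404 − -0.000077 = 12.760624
step 1→2:
  ẍ = (ẋ'−ẋ)/dt = (1.328683176−1.274571561)/0.042361 = 1.277392
  θ̈ = (θ̇'−θ̇)/dt = (-0.060214860−-0.018957435)/0.042361 = -0.973948
  sinθ=0.004835, cosθ=0.999988
  F = (M+m)·ẍ + m·l·cosθ·θ̈ − m·l·sinθ·θ̇² = 1.649140 + -0.074111 − 0.000000 = 1.575029
step 2→3:
  ẍ = (ẋ'−ẋ)/dt = (1.665810251−1.328683176)/0.042361 = 7.958431
  θ̈ = (θ̇'−θ̇)/dt = (-0.325844945−-0.060214860)/0.042361 = -6.270628
  sinθ=0.004032, cosθ=0.999992
  F = (M+m)·ẍ + m·l·cosθ·θ̈ − m·l·sinθ·θ̇² = 10.274501 + -0.477156 − 0.000001 = 9.797344
step 3→4:
  ẍ = (ẋ'−ẋ)/dt = (1.872942467−1.665810251)/0.042361 = 4.889691
  θ̈ = (θ̇'−θ̇)/dt = (-0.489377996−-0.325844945)/0.042361 = -3.860462
  sinθ=0.001482, cosθ=0.999999
  F = (M+m)·ẍ + m·l·cosθ·θ̈ − m·l·sinθ·θ̇² = 6.312694 + -0.293759 − 0.000012 = 6.018923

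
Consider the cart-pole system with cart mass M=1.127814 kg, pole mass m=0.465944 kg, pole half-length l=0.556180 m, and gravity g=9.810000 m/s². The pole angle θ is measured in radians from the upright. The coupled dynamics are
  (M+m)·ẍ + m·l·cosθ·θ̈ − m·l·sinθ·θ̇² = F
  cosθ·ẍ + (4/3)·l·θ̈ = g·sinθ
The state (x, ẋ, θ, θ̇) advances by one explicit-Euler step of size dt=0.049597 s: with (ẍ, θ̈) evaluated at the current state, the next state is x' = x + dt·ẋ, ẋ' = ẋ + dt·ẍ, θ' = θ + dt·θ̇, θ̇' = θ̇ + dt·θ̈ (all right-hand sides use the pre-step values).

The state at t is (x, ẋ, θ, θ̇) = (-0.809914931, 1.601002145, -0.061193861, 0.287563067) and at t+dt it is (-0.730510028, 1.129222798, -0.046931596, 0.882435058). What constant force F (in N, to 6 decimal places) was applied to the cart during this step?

ẍ = (ẋ'−ẋ)/dt = (1.129222798−1.601002145)/0.049597 = -9.512256
θ̈ = (θ̇'−θ̇)/dt = (0.882435058−0.287563067)/0.049597 = 11.994112
sinθ=-0.061156, cosθ=0.998128
F = (M+m)·ẍ + m·l·cosθ·θ̈ − m·l·sinθ·θ̇² = -15.160234 + 3.102441 − -0.001311 = -12.056482

F = -12.056482 N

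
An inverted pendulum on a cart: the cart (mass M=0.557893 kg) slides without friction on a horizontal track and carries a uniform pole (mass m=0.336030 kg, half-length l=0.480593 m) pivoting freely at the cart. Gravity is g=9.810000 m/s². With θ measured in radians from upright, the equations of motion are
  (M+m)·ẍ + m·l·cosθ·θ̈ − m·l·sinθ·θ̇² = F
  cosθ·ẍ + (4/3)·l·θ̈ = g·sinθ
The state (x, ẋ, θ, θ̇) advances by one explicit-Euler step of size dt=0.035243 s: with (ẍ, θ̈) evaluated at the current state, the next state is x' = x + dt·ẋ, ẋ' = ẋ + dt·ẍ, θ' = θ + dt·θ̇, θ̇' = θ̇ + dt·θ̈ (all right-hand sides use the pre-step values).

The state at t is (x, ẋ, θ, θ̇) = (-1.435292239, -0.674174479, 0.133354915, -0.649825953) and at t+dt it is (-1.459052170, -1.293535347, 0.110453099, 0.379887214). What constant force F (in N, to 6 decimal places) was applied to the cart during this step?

ẍ = (ẋ'−ẋ)/dt = (-1.293535347−-0.674174479)/0.035243 = -17.574011
θ̈ = (θ̇'−θ̇)/dt = (0.379887214−-0.649825953)/0.035243 = 29.217523
sinθ=0.132960, cosθ=0.991121
F = (M+m)·ẍ + m·l·cosθ·θ̈ − m·l·sinθ·θ̇² = -15.709813 + 4.676552 − 0.009067 = -11.042328

F = -11.042328 N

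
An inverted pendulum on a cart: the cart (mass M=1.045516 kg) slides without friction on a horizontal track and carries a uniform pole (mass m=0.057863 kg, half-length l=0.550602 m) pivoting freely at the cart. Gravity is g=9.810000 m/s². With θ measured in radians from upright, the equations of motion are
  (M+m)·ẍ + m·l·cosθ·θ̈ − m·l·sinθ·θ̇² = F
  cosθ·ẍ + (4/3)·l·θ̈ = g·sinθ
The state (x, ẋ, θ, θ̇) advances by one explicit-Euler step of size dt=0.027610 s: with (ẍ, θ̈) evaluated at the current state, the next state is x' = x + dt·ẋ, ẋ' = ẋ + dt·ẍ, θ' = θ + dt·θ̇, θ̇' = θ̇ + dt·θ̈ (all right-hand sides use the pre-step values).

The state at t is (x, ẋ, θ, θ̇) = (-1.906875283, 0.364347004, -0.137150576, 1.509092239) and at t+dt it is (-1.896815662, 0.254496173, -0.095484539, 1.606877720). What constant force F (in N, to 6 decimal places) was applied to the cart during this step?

ẍ = (ẋ'−ẋ)/dt = (0.254496173−0.364347004)/0.027610 = -3.978661
θ̈ = (θ̇'−θ̇)/dt = (1.606877720−1.509092239)/0.027610 = 3.541669
sinθ=-0.136721, cosθ=0.990610
F = (M+m)·ẍ + m·l·cosθ·θ̈ − m·l·sinθ·θ̇² = -4.389971 + 0.111776 − -0.009920 = -4.268275

F = -4.268275 N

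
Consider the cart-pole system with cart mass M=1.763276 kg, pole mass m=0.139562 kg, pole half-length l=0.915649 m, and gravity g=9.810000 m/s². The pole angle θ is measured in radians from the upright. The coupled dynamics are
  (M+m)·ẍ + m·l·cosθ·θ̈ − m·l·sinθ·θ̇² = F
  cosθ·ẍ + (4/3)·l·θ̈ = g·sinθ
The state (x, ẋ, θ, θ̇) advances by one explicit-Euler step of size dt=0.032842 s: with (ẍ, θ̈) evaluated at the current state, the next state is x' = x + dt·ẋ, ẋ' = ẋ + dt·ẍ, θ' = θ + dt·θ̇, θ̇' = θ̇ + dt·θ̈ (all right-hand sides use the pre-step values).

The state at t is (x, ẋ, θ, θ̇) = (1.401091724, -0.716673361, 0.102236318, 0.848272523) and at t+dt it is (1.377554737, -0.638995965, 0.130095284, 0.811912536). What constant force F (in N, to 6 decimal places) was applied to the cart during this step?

F = 4.350439 N

ẍ = (ẋ'−ẋ)/dt = (-0.638995965−-0.716673361)/0.032842 = 2.365185
θ̈ = (θ̇'−θ̇)/dt = (0.811912536−0.848272523)/0.032842 = -1.107119
sinθ=0.102058, cosθ=0.994778
F = (M+m)·ẍ + m·l·cosθ·θ̈ − m·l·sinθ·θ̇² = 4.500563 + -0.140740 − 0.009385 = 4.350439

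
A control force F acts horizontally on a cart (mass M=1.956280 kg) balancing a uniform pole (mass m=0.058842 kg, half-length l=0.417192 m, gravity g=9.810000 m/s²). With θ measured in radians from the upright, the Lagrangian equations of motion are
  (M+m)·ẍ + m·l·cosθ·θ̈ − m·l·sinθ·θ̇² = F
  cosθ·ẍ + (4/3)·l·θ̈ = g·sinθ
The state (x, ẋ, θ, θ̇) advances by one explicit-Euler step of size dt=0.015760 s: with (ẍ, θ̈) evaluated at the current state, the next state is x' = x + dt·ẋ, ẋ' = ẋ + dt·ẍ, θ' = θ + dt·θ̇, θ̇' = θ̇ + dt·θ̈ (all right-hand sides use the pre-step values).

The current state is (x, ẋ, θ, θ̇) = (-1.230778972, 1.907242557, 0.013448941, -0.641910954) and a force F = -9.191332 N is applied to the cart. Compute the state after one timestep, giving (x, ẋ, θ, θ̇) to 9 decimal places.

sinθ=0.013448536, cosθ=0.999909564
temp = (F + m·l·θ̇²·sinθ)/(M+m) = (-9.191332 + 0.000136034)/2.015122 = -4.561111419
θ̈ = (g·sinθ − cosθ·temp)/(l·(4/3 − m·cos²θ/(M+m))) = 8.624949731
ẍ = temp − m·l·θ̈·cosθ/(M+m) = -4.666171892
Euler: x'=-1.230778972+0.015760·1.907242557=-1.200720829, ẋ'=1.907242557+0.015760·-4.666171892=1.833703688
       θ'=0.013448941+0.015760·-0.641910954=0.003332424, θ̇'=-0.641910954+0.015760·8.624949731=-0.505981746

(-1.200720829, 1.833703688, 0.003332424, -0.505981746)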